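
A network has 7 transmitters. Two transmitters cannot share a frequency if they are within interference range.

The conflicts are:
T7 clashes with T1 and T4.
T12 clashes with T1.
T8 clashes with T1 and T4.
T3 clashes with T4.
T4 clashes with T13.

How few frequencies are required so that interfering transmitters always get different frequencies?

2

T12 and T1 conflict, so at least 2 frequencies are needed.
2 frequencies suffice: frequency 1 → {T1, T4}; frequency 2 → {T7, T12, T8, T3, T13}. Every pair that conflicts lands in different frequencies.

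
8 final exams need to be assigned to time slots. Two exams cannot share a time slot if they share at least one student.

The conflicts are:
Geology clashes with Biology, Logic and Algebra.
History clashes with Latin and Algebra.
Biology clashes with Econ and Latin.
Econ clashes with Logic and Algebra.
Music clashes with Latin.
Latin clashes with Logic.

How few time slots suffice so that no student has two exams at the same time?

3

The cycle Latin-Logic-Geology-Algebra-History-Latin has odd length 5, so it cannot be 2-colored; at least 3 time slots are needed.
3 time slots suffice: time slot 1 → {Geology, Econ, Latin}; time slot 2 → {Biology, Music, Logic, Algebra}; time slot 3 → {History}. Each listed conflict is separated.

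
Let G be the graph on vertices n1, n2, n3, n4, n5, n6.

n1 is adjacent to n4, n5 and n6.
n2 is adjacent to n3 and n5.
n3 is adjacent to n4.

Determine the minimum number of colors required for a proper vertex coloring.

The cycle n3-n4-n1-n5-n2-n3 has odd length 5, so it cannot be 2-colored; at least 3 colors are needed.
3 colors suffice: n1=1, n2=3, n3=1, n4=2, n5=2, n6=2. Every edge joins two different colors.

3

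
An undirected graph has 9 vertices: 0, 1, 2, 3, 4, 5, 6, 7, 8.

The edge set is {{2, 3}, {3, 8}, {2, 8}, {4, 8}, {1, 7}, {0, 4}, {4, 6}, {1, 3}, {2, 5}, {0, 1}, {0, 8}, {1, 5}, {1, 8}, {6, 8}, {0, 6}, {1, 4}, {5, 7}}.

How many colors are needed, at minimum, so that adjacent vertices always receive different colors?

0, 4, 6, 8 are mutually adjacent (a clique of size 4), so at least 4 colors are needed.
4 colors suffice: 0=c, 1=b, 2=b, 3=c, 4=d, 5=a, 6=b, 7=c, 8=a. Each edge has distinct colors on its endpoints.

4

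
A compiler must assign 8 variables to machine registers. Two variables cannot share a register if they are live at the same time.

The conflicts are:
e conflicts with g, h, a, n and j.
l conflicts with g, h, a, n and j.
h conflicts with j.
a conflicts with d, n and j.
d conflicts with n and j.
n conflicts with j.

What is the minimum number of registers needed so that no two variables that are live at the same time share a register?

l, a, n, j pairwise conflict, so at least 4 registers are needed.
4 registers suffice: e=2, l=2, g=1, h=3, a=4, d=2, n=3, j=1. Each listed conflict is separated.

4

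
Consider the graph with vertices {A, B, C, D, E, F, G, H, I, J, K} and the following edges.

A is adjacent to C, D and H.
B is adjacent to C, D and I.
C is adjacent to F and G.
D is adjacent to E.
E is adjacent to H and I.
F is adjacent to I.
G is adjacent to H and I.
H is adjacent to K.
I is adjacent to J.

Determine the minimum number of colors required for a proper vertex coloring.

A and H are adjacent, so at least 2 colors are needed.
One proper 2-coloring: A=2, B=2, C=1, D=1, E=2, F=2, G=2, H=1, I=1, J=2, K=2. Every edge joins two different colors.

2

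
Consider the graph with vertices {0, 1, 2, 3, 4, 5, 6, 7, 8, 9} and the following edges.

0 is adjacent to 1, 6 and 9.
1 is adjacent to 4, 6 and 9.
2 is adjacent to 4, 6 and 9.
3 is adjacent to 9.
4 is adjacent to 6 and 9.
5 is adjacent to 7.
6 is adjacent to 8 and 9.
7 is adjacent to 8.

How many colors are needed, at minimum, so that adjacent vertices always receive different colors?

1, 4, 6, 9 are pairwise adjacent (a clique of size 4), so at least 4 colors are needed.
4 colors suffice: color a → {3, 6, 7}; color b → {5, 8, 9}; color c → {0, 4}; color d → {1, 2}. No two adjacent vertices share a color.

4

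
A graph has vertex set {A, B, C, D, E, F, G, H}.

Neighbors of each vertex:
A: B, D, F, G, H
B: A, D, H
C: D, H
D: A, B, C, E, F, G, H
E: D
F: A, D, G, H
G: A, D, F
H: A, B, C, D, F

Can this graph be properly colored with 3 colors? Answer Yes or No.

A, B, D, H are pairwise adjacent (a clique of size 4), so at least 4 colors are needed.
So 3 colors are not enough.

No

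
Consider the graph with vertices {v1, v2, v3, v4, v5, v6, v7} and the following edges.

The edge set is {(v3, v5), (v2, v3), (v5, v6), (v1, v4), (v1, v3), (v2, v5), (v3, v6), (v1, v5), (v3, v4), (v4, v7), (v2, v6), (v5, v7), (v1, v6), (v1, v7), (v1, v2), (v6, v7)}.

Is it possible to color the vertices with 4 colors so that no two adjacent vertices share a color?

No

v1, v2, v3, v5, v6 form a clique, so at least 5 colors are needed.
So 4 colors are not enough.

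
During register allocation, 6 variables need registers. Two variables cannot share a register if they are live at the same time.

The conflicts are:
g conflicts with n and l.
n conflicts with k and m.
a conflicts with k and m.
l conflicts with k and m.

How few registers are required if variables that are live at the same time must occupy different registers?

2

g and l conflict, so at least 2 registers are needed.
2 registers suffice: register 1 → {n, a, l}; register 2 → {g, k, m}. No two conflicting variables share a register.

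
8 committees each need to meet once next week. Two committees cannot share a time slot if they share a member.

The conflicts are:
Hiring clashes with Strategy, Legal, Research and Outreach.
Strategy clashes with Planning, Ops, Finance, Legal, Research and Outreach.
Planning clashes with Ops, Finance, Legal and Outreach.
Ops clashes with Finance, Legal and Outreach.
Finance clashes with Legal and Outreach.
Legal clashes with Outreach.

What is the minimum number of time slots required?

6

Strategy, Planning, Ops, Finance, Legal, Outreach are mutually in conflict, so at least 6 time slots are needed.
Using 6 time slots: Hiring=4, Strategy=1, Planning=4, Ops=6, Finance=5, Legal=2, Research=2, Outreach=3. Each listed conflict is separated.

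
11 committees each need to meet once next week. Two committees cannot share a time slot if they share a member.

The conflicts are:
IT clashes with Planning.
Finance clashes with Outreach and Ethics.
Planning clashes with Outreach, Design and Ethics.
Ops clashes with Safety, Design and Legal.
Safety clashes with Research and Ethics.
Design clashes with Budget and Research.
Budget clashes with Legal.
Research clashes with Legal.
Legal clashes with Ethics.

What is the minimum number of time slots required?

3

The cycle Planning-Design-Budget-Legal-Ethics-Planning has odd length 5, so it cannot be 2-colored; at least 3 time slots are needed.
A valid assignment using 3 time slots: IT=1, Finance=2, Planning=2, Ops=2, Safety=1, Outreach=1, Design=1, Budget=2, Research=2, Legal=1, Ethics=3. Each listed conflict is separated.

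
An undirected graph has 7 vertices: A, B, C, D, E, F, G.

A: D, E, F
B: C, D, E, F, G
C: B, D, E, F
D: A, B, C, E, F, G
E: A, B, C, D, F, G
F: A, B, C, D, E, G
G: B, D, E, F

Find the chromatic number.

5

B, C, D, E, F form a clique, so at least 5 colors are needed.
5 colors suffice: color red → {D}; color blue → {F}; color green → {E}; color yellow → {A, B}; color purple → {C, G}. Every edge joins two different colors.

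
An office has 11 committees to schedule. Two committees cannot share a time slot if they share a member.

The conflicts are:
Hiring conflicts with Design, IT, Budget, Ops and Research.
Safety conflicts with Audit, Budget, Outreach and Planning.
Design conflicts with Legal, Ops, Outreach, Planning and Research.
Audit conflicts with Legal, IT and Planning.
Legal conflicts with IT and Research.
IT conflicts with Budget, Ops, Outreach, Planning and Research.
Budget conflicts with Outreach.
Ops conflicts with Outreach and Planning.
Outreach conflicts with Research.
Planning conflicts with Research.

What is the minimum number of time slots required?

IT, Outreach, Research all conflict with each other, so at least 3 time slots are needed.
Using 3 time slots: Hiring=2, Safety=1, Design=1, Audit=3, Legal=2, IT=1, Budget=3, Ops=3, Outreach=2, Planning=2, Research=3. Every pair that conflicts lands in different time slots.

3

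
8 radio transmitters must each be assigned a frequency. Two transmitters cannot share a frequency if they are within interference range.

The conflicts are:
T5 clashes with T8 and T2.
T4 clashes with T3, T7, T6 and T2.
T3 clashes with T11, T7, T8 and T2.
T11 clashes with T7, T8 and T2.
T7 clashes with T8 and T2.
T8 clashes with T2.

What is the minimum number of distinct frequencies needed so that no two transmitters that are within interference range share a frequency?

5

T3, T11, T7, T8, T2 all conflict with each other, so at least 5 frequencies are needed.
5 frequencies suffice: frequency 1 → {T6, T2}; frequency 2 → {T5, T3}; frequency 3 → {T7}; frequency 4 → {T4, T8}; frequency 5 → {T11}. Each listed conflict is separated.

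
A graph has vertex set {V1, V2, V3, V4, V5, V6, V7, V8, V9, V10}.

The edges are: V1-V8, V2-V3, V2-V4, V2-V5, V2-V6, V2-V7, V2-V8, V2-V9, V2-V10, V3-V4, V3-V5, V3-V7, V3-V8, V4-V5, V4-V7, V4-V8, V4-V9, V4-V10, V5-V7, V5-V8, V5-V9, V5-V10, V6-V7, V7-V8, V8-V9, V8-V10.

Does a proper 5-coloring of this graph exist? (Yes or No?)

V2, V3, V4, V5, V7, V8 are mutually adjacent (a clique of size 6), so at least 6 colors are needed.
So 5 colors are not enough.

No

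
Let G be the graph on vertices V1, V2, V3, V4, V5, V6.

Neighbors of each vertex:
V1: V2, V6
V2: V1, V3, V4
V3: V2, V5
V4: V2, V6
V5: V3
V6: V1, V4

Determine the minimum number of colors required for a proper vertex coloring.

2

V2 and V3 are adjacent, so at least 2 colors are needed.
2 colors suffice: color 1 → {V2, V5, V6}; color 2 → {V1, V3, V4}. Each edge has distinct colors on its endpoints.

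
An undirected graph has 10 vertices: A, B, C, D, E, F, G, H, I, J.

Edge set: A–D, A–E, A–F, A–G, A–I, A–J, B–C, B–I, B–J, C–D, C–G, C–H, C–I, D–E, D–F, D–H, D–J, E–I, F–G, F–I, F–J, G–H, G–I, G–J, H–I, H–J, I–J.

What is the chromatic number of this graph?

A, F, G, I, J form a clique, so at least 5 colors are needed.
5 colors suffice: color 1 → {D, I}; color 2 → {C, E, J}; color 3 → {B, G}; color 4 → {A, H}; color 5 → {F}. Each edge has distinct colors on its endpoints.

5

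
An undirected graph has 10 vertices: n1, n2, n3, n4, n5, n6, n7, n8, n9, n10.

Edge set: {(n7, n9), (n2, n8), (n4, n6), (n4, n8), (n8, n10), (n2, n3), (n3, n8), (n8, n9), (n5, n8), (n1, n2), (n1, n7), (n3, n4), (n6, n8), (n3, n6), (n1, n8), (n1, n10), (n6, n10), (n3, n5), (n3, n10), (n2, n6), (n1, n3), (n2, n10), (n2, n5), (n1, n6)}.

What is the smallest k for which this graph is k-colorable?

6

n1, n2, n3, n6, n8, n10 form a clique, so at least 6 colors are needed.
One proper 6-coloring: n1=5, n2=3, n3=2, n4=3, n5=4, n6=4, n7=1, n8=1, n9=2, n10=6. Each edge has distinct colors on its endpoints.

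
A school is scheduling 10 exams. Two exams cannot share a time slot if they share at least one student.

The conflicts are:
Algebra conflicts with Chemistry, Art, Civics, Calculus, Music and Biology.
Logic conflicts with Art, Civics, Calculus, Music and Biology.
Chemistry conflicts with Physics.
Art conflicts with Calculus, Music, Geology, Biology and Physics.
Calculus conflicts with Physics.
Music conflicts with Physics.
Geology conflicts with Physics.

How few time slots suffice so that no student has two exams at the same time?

Art, Music, Physics pairwise conflict, so at least 3 time slots are needed.
3 time slots suffice: time slot 1 → {Chemistry, Art, Civics}; time slot 2 → {Algebra, Logic, Physics}; time slot 3 → {Calculus, Music, Geology, Biology}. No two conflicting exams share a time slot.

3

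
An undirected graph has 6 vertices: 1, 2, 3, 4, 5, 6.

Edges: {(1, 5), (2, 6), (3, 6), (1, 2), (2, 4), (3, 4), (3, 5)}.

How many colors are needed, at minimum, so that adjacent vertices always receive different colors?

The cycle 2-4-3-5-1-2 has odd length 5, so it cannot be 2-colored; at least 3 colors are needed.
3 colors suffice: color red → {2, 3}; color blue → {1, 4, 6}; color green → {5}. No two adjacent vertices share a color.

3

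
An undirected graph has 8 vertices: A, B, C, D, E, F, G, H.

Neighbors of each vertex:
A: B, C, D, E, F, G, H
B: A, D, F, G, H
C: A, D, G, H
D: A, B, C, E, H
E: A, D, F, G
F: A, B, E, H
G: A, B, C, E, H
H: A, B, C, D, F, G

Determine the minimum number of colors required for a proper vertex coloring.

4

A, C, G, H are mutually adjacent (a clique of size 4), so at least 4 colors are needed.
4 colors suffice: color red → {A}; color blue → {E, H}; color green → {D, F, G}; color yellow → {B, C}. No two adjacent vertices share a color.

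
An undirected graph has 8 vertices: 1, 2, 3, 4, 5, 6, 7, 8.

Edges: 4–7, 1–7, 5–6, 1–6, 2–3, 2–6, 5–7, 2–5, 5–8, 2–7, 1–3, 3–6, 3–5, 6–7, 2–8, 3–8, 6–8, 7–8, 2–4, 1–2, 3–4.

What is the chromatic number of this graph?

5

2, 3, 5, 6, 8 are pairwise adjacent (a clique of size 5), so at least 5 colors are needed.
5 colors suffice: color red → {2}; color blue → {3, 7}; color green → {4, 6}; color yellow → {1, 8}; color purple → {5}. No two adjacent vertices share a color.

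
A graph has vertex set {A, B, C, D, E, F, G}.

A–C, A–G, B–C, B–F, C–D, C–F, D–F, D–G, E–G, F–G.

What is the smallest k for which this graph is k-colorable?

3

B, C, F are pairwise adjacent, so at least 3 colors are needed.
One proper 3-coloring: A=2, B=3, C=1, D=3, E=2, F=2, G=1. No two adjacent vertices share a color.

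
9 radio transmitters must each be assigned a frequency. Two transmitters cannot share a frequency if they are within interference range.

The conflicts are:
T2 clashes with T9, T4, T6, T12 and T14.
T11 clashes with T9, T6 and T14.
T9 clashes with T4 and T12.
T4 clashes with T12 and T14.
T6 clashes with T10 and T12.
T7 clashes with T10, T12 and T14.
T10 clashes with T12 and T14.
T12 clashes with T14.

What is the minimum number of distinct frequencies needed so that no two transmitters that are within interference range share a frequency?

T2, T9, T4, T12 pairwise conflict, so at least 4 frequencies are needed.
Using 4 frequencies: T2=3, T11=1, T9=2, T4=4, T6=2, T7=4, T10=3, T12=1, T14=2. Every pair that conflicts lands in different frequencies.

4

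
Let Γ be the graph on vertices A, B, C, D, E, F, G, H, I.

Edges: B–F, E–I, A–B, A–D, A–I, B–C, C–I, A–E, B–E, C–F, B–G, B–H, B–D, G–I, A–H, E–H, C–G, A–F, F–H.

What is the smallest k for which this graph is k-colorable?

4

A, B, E, H are mutually adjacent (a clique of size 4), so at least 4 colors are needed.
4 colors suffice: A=2, B=1, C=2, D=3, E=4, F=4, G=3, H=3, I=1. No two adjacent vertices share a color.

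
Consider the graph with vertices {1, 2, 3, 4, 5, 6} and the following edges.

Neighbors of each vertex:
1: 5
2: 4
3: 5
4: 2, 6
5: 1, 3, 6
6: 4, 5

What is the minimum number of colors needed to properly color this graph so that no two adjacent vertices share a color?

4 and 6 are adjacent, so at least 2 colors are needed.
A valid assignment using 2 colors: 1=b, 2=b, 3=b, 4=a, 5=a, 6=b. Each edge has distinct colors on its endpoints.

2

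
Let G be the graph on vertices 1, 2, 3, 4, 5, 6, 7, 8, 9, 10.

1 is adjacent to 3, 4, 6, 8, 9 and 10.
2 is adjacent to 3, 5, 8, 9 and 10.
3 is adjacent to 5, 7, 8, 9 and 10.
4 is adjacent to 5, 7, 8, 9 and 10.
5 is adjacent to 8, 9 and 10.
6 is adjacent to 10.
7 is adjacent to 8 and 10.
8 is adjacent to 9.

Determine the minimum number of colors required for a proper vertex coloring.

5

2, 3, 5, 8, 9 are mutually adjacent (a clique of size 5), so at least 5 colors are needed.
One proper 5-coloring: 1=green, 2=purple, 3=red, 4=red, 5=green, 6=red, 7=green, 8=blue, 9=yellow, 10=blue. Each edge has distinct colors on its endpoints.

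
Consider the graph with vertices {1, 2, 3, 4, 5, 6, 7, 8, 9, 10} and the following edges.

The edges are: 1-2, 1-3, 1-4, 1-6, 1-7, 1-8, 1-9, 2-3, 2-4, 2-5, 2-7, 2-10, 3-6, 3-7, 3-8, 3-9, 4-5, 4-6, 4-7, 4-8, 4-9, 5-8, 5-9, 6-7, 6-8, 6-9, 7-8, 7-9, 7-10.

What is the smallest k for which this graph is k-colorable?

5

1, 3, 6, 7, 9 form a clique, so at least 5 colors are needed.
A valid assignment using 5 colors: 1=blue, 2=yellow, 3=green, 4=green, 5=red, 6=purple, 7=red, 8=yellow, 9=yellow, 10=blue. Each edge has distinct colors on its endpoints.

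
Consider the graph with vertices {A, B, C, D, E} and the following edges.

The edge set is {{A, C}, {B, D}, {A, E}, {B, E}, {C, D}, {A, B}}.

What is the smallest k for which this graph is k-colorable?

3

A, B, E are pairwise adjacent, so at least 3 colors are needed.
3 colors suffice: A=1, B=2, C=2, D=1, E=3. Each edge has distinct colors on its endpoints.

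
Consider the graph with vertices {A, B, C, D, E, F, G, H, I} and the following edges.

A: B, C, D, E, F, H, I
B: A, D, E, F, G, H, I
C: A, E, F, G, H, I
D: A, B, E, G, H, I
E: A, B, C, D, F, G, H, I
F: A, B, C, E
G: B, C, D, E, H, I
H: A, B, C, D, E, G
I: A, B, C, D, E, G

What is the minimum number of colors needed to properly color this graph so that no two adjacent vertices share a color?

5

A, B, D, E, H form a clique, so at least 5 colors are needed.
5 colors suffice: color red → {E}; color blue → {A, G}; color green → {B, C}; color yellow → {D, F}; color purple → {H, I}. Each edge has distinct colors on its endpoints.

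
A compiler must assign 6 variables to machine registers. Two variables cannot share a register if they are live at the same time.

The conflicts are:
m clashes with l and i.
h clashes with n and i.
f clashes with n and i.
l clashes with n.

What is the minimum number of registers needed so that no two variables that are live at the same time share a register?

The cycle f-i-m-l-n-f has odd length 5, so it cannot be 2-colored; at least 3 registers are needed.
Using 3 registers: m=2, h=2, f=2, l=3, n=1, i=1. No two conflicting variables share a register.

3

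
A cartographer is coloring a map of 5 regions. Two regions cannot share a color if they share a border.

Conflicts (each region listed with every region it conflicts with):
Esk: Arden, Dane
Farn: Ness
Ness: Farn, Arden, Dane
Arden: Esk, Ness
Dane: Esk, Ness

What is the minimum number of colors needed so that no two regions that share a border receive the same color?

2

Esk and Arden conflict, so at least 2 colors are needed.
2 colors suffice: color 1 → {Esk, Ness}; color 2 → {Farn, Arden, Dane}. Each listed conflict is separated.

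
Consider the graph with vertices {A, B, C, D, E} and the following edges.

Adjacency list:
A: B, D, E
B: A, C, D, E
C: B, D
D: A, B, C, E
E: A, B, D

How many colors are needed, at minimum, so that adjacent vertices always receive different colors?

A, B, D, E form a clique, so at least 4 colors are needed.
4 colors suffice: color 1 → {D}; color 2 → {B}; color 3 → {A, C}; color 4 → {E}. Each edge has distinct colors on its endpoints.

4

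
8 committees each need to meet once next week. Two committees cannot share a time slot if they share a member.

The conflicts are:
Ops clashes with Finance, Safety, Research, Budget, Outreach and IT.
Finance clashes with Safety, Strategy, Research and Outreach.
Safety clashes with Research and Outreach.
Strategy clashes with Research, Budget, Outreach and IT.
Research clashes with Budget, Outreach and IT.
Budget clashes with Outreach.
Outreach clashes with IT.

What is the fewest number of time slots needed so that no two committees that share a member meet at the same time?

Ops, Finance, Safety, Research, Outreach pairwise conflict, so at least 5 time slots are needed.
5 time slots suffice: time slot 1 → {Outreach}; time slot 2 → {Research}; time slot 3 → {Ops, Strategy}; time slot 4 → {Finance, Budget, IT}; time slot 5 → {Safety}. Every pair that conflicts lands in different time slots.

5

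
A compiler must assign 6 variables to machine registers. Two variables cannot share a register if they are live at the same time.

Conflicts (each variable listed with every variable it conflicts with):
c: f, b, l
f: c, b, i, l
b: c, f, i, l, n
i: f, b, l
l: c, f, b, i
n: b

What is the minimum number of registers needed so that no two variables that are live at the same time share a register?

4

f, b, i, l pairwise conflict, so at least 4 registers are needed.
4 registers suffice: c=4, f=3, b=1, i=4, l=2, n=2. No two conflicting variables share a register.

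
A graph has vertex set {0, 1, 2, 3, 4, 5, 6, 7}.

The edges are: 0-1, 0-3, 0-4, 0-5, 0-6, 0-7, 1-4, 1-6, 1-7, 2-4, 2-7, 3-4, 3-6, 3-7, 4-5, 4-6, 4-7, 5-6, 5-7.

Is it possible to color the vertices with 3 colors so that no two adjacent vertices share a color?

0, 3, 4, 6 are mutually adjacent (a clique of size 4), so at least 4 colors are needed.
So 3 colors are not enough.

No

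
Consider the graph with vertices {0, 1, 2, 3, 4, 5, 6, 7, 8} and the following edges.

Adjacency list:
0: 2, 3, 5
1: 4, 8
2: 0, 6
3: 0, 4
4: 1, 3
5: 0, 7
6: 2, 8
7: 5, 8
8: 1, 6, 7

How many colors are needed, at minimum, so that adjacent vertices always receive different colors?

The cycle 7-8-1-4-3-0-5-7 has odd length 7, so it cannot be 2-colored; at least 3 colors are needed.
A valid assignment using 3 colors: 0=a, 1=b, 2=c, 3=b, 4=a, 5=c, 6=b, 7=b, 8=a. Every edge joins two different colors.

3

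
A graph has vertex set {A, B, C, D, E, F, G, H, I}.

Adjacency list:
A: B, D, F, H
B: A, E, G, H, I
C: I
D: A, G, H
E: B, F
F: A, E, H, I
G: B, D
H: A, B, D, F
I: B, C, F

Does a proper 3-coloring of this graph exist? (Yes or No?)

Yes

The chromatic number is 3. A, D, H are mutually adjacent, so at least 3 colors are needed.
3 colors suffice: color red → {B, C, D, F}; color blue → {A, E, G, I}; color green → {H}.
That is already a proper 3-coloring.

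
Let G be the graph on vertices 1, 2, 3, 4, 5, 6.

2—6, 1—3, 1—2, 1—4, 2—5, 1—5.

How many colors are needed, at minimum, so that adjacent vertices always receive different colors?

3

1, 2, 5 are pairwise adjacent, so at least 3 colors are needed.
3 colors suffice: color a → {1, 6}; color b → {2, 3, 4}; color c → {5}. Each edge has distinct colors on its endpoints.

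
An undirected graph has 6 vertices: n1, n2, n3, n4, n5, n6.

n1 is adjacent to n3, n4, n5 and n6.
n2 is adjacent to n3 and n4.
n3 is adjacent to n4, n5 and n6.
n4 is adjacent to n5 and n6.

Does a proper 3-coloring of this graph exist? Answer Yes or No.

n1, n3, n4, n5 are mutually adjacent (a clique of size 4), so at least 4 colors are needed.
So 3 colors are not enough.

No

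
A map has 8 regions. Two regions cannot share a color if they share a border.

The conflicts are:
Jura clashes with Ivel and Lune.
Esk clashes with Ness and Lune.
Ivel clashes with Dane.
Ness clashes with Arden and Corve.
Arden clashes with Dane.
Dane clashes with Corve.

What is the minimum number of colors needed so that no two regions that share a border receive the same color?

3

The cycle Esk-Lune-Jura-Ivel-Dane-Arden-Ness-Esk has odd length 7, so it cannot be 2-colored; at least 3 colors are needed.
A valid assignment using 3 colors: Jura=3, Esk=2, Ivel=2, Ness=1, Arden=2, Dane=1, Lune=1, Corve=2. No two conflicting regions share a color.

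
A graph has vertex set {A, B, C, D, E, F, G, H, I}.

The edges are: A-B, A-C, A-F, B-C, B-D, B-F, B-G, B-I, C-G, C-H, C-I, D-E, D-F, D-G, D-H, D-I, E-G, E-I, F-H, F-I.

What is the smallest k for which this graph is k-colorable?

B, D, F, I are pairwise adjacent (a clique of size 4), so at least 4 colors are needed.
One proper 4-coloring: A=4, B=2, C=1, D=1, E=2, F=3, G=3, H=2, I=4. Every edge joins two different colors.

4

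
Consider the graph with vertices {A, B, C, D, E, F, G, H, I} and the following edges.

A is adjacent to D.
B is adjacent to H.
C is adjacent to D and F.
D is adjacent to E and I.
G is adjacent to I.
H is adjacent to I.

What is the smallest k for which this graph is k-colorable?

2

A and D are adjacent, so at least 2 colors are needed.
2 colors suffice: color 1 → {D, F, G, H}; color 2 → {A, B, C, E, I}. Each edge has distinct colors on its endpoints.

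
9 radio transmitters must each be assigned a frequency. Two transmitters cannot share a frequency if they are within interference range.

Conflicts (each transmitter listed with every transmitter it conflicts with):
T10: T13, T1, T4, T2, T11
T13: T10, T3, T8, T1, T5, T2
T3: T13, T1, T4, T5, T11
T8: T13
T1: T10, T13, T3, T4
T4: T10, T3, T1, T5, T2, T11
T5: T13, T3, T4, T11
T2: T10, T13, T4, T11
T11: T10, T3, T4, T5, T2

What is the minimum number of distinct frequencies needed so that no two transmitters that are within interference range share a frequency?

4

T10, T4, T2, T11 are mutually in conflict, so at least 4 frequencies are needed.
4 frequencies suffice: T10=3, T13=1, T3=3, T8=2, T1=2, T4=1, T5=4, T2=4, T11=2. No two conflicting transmitters share a frequency.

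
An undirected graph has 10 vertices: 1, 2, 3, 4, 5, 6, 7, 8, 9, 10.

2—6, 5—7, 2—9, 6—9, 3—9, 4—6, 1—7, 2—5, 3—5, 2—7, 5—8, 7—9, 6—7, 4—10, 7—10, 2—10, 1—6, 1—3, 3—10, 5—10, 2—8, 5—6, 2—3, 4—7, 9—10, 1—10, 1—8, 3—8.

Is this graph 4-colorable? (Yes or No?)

Yes

The chromatic number is 4. 2, 7, 9, 10 are mutually adjacent (a clique of size 4), so at least 4 colors are needed.
A valid assignment using 4 colors: 1=b, 2=b, 3=c, 4=b, 5=d, 6=a, 7=c, 8=a, 9=d, 10=a.
That is already a proper 4-coloring.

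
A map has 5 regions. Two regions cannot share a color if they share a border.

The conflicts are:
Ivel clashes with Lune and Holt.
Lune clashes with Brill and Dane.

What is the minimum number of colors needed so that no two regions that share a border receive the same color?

Lune and Brill conflict, so at least 2 colors are needed.
2 colors suffice: color 1 → {Lune, Holt}; color 2 → {Ivel, Brill, Dane}. Each listed conflict is separated.

2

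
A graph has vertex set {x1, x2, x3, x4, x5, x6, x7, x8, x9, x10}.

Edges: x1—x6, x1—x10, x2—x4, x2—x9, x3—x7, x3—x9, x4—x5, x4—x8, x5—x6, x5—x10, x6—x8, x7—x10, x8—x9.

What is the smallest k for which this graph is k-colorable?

3

The cycle x7-x3-x9-x8-x6-x1-x10-x7 has odd length 7, so it cannot be 2-colored; at least 3 colors are needed.
3 colors suffice: color R → {x2, x3, x8, x10}; color B → {x1, x5, x7, x9}; color G → {x4, x6}. No two adjacent vertices share a color.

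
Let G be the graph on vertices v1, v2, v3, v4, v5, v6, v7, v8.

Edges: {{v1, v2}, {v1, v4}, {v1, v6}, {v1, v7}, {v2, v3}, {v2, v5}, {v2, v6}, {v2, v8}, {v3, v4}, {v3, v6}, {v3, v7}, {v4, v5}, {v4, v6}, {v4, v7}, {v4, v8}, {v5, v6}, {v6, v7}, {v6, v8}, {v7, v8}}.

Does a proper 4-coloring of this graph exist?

The chromatic number is 4. v3, v4, v6, v7 are pairwise adjacent (a clique of size 4), so at least 4 colors are needed.
4 colors suffice: color 1 → {v6}; color 2 → {v2, v4}; color 3 → {v5, v7}; color 4 → {v1, v3, v8}.
That is already a proper 4-coloring.

Yes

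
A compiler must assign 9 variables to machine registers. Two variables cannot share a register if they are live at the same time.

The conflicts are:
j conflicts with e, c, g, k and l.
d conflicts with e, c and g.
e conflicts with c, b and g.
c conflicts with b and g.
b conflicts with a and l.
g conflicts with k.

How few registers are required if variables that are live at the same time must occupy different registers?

4

d, e, c, g pairwise conflict, so at least 4 registers are needed.
A valid assignment using 4 registers: j=3, d=3, e=4, c=2, b=1, g=1, k=2, a=2, l=2. Each listed conflict is separated.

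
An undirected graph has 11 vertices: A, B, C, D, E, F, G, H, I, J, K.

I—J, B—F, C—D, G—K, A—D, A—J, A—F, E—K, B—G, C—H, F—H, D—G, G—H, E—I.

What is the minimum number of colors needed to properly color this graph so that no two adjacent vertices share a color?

3

The cycle D-G-B-F-A-D has odd length 5, so it cannot be 2-colored; at least 3 colors are needed.
3 colors suffice: A=1, B=2, C=1, D=2, E=2, F=3, G=1, H=2, I=1, J=2, K=3. No two adjacent vertices share a color.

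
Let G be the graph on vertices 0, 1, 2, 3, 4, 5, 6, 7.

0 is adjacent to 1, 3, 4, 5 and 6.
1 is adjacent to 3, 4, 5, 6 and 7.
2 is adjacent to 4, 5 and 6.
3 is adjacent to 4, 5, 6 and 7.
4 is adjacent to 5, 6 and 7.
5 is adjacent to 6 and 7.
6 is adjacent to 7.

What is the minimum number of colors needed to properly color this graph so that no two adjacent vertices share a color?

6

0, 1, 3, 4, 5, 6 are pairwise adjacent (a clique of size 6), so at least 6 colors are needed.
A valid assignment using 6 colors: 0=f, 1=e, 2=d, 3=d, 4=b, 5=c, 6=a, 7=f. Every edge joins two different colors.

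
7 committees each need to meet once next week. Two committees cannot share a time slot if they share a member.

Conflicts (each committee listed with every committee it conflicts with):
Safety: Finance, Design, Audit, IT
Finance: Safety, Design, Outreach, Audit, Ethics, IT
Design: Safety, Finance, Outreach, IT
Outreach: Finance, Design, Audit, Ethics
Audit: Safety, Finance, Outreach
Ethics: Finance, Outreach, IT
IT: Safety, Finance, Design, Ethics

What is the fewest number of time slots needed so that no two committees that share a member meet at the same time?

4

Safety, Finance, Design, IT are mutually in conflict, so at least 4 time slots are needed.
4 time slots suffice: time slot 1 → {Finance}; time slot 2 → {Safety, Outreach}; time slot 3 → {Design, Audit, Ethics}; time slot 4 → {IT}. Every pair that conflicts lands in different time slots.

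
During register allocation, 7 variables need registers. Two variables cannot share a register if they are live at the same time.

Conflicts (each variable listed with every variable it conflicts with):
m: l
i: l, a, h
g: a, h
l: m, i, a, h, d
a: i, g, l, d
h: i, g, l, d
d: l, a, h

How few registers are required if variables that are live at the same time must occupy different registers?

i, l, a are mutually in conflict, so at least 3 registers are needed.
Using 3 registers: m=2, i=3, g=1, l=1, a=2, h=2, d=3. No two conflicting variables share a register.

3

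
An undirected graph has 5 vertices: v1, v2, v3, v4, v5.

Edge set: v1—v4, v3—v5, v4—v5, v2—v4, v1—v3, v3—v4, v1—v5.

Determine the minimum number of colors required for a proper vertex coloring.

v1, v3, v4, v5 form a clique, so at least 4 colors are needed.
A valid assignment using 4 colors: v1=Y, v2=B, v3=B, v4=R, v5=G. Every edge joins two different colors.

4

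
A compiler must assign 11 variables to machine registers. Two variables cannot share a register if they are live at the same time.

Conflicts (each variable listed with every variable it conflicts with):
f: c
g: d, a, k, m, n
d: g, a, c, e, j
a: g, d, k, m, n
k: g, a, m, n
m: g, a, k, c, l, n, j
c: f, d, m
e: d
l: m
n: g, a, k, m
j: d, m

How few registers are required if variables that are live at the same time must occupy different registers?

g, a, k, m, n pairwise conflict, so at least 5 registers are needed.
5 registers suffice: f=1, g=3, d=1, a=2, k=4, m=1, c=2, e=2, l=2, n=5, j=2. Each listed conflict is separated.

5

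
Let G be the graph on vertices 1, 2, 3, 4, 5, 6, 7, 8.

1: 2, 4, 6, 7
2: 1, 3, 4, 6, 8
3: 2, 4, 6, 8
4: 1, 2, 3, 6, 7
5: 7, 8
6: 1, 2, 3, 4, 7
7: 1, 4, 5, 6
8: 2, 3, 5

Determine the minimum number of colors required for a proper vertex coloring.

2, 3, 4, 6 are mutually adjacent (a clique of size 4), so at least 4 colors are needed.
One proper 4-coloring: 1=yellow, 2=blue, 3=yellow, 4=red, 5=green, 6=green, 7=blue, 8=red. Every edge joins two different colors.

4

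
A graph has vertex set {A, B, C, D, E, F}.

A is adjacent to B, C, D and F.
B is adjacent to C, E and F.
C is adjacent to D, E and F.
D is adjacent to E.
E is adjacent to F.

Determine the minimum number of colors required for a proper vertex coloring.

4

B, C, E, F are pairwise adjacent (a clique of size 4), so at least 4 colors are needed.
4 colors suffice: color 1 → {C}; color 2 → {B, D}; color 3 → {F}; color 4 → {A, E}. Each edge has distinct colors on its endpoints.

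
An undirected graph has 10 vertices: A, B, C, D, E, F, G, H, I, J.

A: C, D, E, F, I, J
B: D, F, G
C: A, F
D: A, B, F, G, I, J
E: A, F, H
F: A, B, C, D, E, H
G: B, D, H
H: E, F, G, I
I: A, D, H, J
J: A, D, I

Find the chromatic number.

A, D, I, J form a clique, so at least 4 colors are needed.
4 colors suffice: color 1 → {C, D, H}; color 2 → {F, G, I}; color 3 → {A, B}; color 4 → {E, J}. Each edge has distinct colors on its endpoints.

4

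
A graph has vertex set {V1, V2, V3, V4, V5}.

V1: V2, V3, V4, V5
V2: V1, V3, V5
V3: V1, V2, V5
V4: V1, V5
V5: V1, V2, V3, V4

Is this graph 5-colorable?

Yes

The chromatic number is 4. V1, V2, V3, V5 are mutually adjacent (a clique of size 4), so at least 4 colors are needed.
One proper 4-coloring: V1=1, V2=4, V3=3, V4=3, V5=2.
Since 5 ≥ 4, a proper 5-coloring certainly exists.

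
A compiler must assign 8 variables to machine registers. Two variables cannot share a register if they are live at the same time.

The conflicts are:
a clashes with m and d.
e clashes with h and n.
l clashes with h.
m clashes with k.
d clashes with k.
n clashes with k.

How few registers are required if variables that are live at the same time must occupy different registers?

2

l and h conflict, so at least 2 registers are needed.
A valid assignment using 2 registers: a=1, e=1, l=1, m=2, d=2, h=2, n=2, k=1. No two conflicting variables share a register.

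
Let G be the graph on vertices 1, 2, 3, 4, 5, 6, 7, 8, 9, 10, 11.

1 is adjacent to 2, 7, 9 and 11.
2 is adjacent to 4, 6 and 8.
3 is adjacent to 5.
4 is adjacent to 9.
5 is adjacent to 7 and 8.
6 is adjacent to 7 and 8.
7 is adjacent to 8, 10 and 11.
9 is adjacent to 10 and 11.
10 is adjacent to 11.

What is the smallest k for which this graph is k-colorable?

3

2, 6, 8 are pairwise adjacent, so at least 3 colors are needed.
3 colors suffice: color red → {2, 3, 7, 9}; color blue → {4, 8, 11}; color green → {1, 5, 6, 10}. No two adjacent vertices share a color.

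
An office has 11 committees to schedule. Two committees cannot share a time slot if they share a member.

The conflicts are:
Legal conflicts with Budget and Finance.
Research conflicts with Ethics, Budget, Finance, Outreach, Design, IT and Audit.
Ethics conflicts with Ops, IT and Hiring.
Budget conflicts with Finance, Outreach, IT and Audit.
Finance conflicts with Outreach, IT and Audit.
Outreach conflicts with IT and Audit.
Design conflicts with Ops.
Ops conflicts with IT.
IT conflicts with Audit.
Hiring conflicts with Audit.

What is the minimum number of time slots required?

Research, Budget, Finance, Outreach, IT, Audit pairwise conflict, so at least 6 time slots are needed.
A valid assignment using 6 time slots: Legal=1, Research=1, Ethics=3, Budget=3, Finance=5, Outreach=6, Design=2, Ops=1, IT=2, Hiring=1, Audit=4. Every pair that conflicts lands in different time slots.

6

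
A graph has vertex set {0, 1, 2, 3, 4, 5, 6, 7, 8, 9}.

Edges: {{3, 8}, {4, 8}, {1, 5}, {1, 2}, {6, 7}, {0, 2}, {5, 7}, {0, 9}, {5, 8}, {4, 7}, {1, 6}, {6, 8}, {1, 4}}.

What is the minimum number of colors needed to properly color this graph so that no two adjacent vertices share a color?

2

6 and 8 are adjacent, so at least 2 colors are needed.
2 colors suffice: color red → {0, 1, 7, 8}; color blue → {2, 3, 4, 5, 6, 9}. Each edge has distinct colors on its endpoints.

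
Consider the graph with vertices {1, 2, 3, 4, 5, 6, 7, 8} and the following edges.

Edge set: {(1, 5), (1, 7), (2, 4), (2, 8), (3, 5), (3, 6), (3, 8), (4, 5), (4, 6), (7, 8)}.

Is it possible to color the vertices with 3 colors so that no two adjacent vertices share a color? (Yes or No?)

Yes

The chromatic number is 3. The cycle 1-7-8-3-5-1 has odd length 5, so it cannot be 2-colored; at least 3 colors are needed.
3 colors suffice: color red → {5, 6, 8}; color blue → {3, 4, 7}; color green → {1, 2}.
That is already a proper 3-coloring.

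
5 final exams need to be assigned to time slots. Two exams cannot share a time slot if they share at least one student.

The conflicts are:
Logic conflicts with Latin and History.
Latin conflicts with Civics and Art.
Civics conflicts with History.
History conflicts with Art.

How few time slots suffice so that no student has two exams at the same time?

2

Latin and Art conflict, so at least 2 time slots are needed.
A valid assignment using 2 time slots: Logic=2, Latin=1, Civics=2, History=1, Art=2. Each listed conflict is separated.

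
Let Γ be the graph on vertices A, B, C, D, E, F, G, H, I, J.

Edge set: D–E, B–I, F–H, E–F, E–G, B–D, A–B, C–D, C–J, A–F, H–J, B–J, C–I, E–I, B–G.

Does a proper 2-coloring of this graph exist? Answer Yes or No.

The cycle G-B-A-F-E-G has odd length 5, so it cannot be 2-colored; at least 3 colors are needed.
So 2 colors are not enough.

No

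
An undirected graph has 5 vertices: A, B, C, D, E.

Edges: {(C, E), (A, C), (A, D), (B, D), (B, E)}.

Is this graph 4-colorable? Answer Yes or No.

Yes

The chromatic number is 3. The cycle E-C-A-D-B-E has odd length 5, so it cannot be 2-colored; at least 3 colors are needed.
One proper 3-coloring: A=1, B=1, C=2, D=2, E=3.
Since 4 ≥ 3, a proper 4-coloring certainly exists.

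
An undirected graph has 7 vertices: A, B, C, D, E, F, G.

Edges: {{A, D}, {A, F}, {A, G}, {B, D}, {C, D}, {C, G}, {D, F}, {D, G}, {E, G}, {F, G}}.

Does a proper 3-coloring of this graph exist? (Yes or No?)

A, D, F, G are pairwise adjacent (a clique of size 4), so at least 4 colors are needed.
So 3 colors are not enough.

No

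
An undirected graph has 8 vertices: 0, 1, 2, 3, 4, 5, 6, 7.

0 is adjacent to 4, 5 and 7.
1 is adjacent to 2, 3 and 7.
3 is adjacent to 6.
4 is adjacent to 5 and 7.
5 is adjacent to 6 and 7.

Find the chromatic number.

4

0, 4, 5, 7 form a clique, so at least 4 colors are needed.
A valid assignment using 4 colors: 0=c, 1=b, 2=a, 3=a, 4=d, 5=b, 6=c, 7=a. Each edge has distinct colors on its endpoints.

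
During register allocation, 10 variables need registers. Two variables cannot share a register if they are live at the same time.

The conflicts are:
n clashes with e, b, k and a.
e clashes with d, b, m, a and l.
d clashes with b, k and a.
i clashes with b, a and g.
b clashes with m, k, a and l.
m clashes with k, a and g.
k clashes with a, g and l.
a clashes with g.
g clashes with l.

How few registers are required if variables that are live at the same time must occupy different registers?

4

m, k, a, g pairwise conflict, so at least 4 registers are needed.
4 registers suffice: register 1 → {a, l}; register 2 → {b, g}; register 3 → {e, i, k}; register 4 → {n, d, m}. Each listed conflict is separated.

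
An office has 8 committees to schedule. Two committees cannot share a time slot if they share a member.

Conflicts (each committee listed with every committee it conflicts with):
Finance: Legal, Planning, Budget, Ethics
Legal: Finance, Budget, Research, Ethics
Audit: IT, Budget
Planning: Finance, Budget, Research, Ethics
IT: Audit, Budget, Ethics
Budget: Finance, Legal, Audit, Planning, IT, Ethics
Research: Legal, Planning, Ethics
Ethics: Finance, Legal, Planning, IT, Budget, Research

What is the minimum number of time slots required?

4

Finance, Planning, Budget, Ethics are mutually in conflict, so at least 4 time slots are needed.
4 time slots suffice: time slot 1 → {Audit, Ethics}; time slot 2 → {Budget, Research}; time slot 3 → {Legal, Planning, IT}; time slot 4 → {Finance}. No two conflicting committees share a time slot.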